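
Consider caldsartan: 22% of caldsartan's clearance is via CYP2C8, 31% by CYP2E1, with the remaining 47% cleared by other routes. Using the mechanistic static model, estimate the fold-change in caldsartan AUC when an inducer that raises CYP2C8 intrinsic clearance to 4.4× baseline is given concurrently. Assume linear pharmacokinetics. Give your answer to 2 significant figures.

0.57

The CYP2C8 pathway (22% of clearance) rises to 4.4× activity: 0.22 × 4.4 = 0.968.
CYP2E1 (31%) and the residual 47% are unaffected.
Relative clearance = 0.968 + 0.31 + 0.47 = 1.748.
Since AUC ∝ 1/CL, the ratio is 1 / 1.748 = 0.57.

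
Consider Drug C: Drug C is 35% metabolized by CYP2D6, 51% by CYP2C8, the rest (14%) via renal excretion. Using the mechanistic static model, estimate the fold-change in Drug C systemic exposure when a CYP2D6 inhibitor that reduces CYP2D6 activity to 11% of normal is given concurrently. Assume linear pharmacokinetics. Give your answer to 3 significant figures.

1.45

The CYP2D6 pathway (35% of clearance) falls to 0.11× activity: 0.35 × 0.11 = 0.0385.
CYP2C8 (51%) and the residual 14% are unaffected.
New clearance relative to baseline: 0.0385 + 0.51 + 0.14 = 0.6885.
Since systemic exposure ∝ 1/CL, the ratio is 1 / 0.6885 = 1.45.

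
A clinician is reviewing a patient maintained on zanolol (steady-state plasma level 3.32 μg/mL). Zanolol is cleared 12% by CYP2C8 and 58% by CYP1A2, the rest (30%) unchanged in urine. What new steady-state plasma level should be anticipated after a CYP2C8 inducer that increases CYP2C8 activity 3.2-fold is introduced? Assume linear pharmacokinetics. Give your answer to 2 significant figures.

2.6 μg/mL

The CYP2C8 pathway (12% of clearance) increases to 3.2× activity: 0.12 × 3.2 = 0.384.
CYP1A2 (58%) and the residual 30% are unaffected.
Relative clearance = 0.384 + 0.58 + 0.3 = 1.264.
Steady-state plasma level ∝ 1/CL, so new value = 3.32 / 1.264 = 2.6 μg/mL.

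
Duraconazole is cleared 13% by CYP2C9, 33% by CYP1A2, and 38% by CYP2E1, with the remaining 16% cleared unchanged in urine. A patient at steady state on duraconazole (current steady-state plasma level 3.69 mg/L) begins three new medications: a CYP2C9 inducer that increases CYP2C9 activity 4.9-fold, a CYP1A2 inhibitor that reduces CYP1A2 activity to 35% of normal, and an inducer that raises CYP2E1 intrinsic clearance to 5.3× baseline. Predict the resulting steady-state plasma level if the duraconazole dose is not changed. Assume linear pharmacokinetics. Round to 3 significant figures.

1.26 mg/L

CYP2C9: 0.13 × 4.9 = 0.637
CYP1A2: 0.33 × 0.35 = 0.1155
CYP2E1: 0.38 × 5.3 = 2.014
Other: 0.16 (unchanged)
CL_new/CL_old = 0.637 + 0.1155 + 2.014 + 0.16 = 2.9265.
Steady-state plasma level ∝ 1/CL: new value = 3.69 / 2.9265 = 1.26 mg/L.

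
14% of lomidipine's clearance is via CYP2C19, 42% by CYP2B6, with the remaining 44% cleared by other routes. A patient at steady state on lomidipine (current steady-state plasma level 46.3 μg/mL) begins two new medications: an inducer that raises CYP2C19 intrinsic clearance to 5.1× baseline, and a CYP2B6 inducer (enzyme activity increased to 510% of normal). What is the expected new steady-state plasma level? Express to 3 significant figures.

14.0 μg/mL

CYP2C19: 0.14 × 5.1 = 0.714
CYP2B6: 0.42 × 5.1 = 2.142
Other: 0.44 (unchanged)
CL_new/CL_old = 0.714 + 2.142 + 0.44 = 3.296.
Steady-state plasma level ∝ 1/CL: new value = 46.3 / 3.296 = 14.0 μg/mL.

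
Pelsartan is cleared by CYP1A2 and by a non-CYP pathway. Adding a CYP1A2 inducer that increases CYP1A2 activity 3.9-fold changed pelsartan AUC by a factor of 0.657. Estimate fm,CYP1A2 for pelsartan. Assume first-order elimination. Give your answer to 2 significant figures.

Let x = fm,CYP1A2. Because AUC ∝ 1/CL, relative clearance rose to 1/0.657 = 1.522.
Only the CYP1A2 route changed, so 1.522 = x·3.9 + (1 − x), giving x = 0.18.

0.18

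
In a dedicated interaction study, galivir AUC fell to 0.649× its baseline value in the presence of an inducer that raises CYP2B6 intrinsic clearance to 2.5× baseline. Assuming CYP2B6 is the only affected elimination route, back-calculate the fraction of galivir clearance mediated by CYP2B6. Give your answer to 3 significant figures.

0.361

CL'/CL = 1 / 0.649 = 1.541
2.5·fm + (1 − fm) = 1.541
fm = (1.541 − 1) / (2.5 − 1) = 0.361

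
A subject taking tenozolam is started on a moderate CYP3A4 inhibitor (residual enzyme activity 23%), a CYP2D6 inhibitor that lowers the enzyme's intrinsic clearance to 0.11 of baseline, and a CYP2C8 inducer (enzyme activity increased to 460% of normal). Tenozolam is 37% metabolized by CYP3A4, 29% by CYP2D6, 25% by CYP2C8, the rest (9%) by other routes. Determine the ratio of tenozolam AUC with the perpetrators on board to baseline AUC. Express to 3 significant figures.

The CYP3A4 pathway (37% of clearance) is reduced to 0.23× activity: 0.37 × 0.23 = 0.0851.
The CYP2D6 pathway (29% of clearance) falls to 0.11× activity: 0.29 × 0.11 = 0.0319.
The CYP2C8 pathway (25% of clearance) rises to 4.6× activity: 0.25 × 4.6 = 1.15.
The remaining 9% of clearance is unaffected.
Relative clearance = 0.0851 + 0.0319 + 1.15 + 0.09 = 1.357.
Net AUC ratio = 1 / 1.357 = 0.737.

0.737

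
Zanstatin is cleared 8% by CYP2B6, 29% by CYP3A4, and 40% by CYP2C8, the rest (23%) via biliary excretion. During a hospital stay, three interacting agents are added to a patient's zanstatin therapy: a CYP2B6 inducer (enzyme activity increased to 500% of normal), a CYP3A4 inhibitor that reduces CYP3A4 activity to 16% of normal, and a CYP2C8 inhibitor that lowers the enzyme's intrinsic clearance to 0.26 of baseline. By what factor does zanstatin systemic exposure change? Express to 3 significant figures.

1.28

CYP2B6: 0.08 × 5 = 0.4
CYP3A4: 0.29 × 0.16 = 0.0464
CYP2C8: 0.4 × 0.26 = 0.104
Other: 0.23 (unchanged)
New clearance relative to baseline: 0.4 + 0.0464 + 0.104 + 0.23 = 0.7804.
Because systemic exposure varies inversely with clearance, the combined effect is 1 / 0.7804 = 1.28.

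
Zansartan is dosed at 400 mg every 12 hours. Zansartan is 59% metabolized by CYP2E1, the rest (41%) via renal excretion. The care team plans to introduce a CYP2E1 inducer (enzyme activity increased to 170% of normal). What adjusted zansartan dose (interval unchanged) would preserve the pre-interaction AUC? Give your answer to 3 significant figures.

The CYP2E1 pathway (59% of clearance) is boosted to 1.7× activity: 0.59 × 1.7 = 1.003.
Non-CYP routes (41%) are unchanged.
New clearance relative to baseline: 1.003 + 0.41 = 1.413.
To maintain the same steady-state level, dose must scale with clearance: new dose = 400 × 1.413 = 565 mg.

565 mg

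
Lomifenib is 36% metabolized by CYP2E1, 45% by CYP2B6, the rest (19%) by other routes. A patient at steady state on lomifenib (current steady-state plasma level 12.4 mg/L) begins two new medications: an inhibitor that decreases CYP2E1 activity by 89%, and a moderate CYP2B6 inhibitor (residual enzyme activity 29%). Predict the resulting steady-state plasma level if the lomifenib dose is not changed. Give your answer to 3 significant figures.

34.4 mg/L

CYP2E1: 0.36 × 0.11 = 0.0396
CYP2B6: 0.45 × 0.29 = 0.1305
Other: 0.19 (unchanged)
New clearance relative to baseline: 0.0396 + 0.1305 + 0.19 = 0.3601.
Dividing the baseline by the relative clearance: 12.4 / 0.3601 = 34.4 mg/L.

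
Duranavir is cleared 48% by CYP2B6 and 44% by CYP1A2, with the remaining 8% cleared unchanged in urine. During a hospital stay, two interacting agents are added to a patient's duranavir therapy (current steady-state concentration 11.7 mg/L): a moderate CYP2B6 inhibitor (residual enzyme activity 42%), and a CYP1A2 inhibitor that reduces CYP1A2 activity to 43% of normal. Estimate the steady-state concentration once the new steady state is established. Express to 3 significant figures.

24.9 mg/L

The CYP2B6 pathway (48% of clearance) falls to 0.42× activity: 0.48 × 0.42 = 0.2016.
The CYP1A2 pathway (44% of clearance) falls to 0.43× activity: 0.44 × 0.43 = 0.1892.
The remaining 8% of clearance is unaffected.
Relative clearance = 0.2016 + 0.1892 + 0.08 = 0.4708.
New steady-state concentration = 11.7 / 0.4708 = 24.9 mg/L (concentration scales inversely with clearance).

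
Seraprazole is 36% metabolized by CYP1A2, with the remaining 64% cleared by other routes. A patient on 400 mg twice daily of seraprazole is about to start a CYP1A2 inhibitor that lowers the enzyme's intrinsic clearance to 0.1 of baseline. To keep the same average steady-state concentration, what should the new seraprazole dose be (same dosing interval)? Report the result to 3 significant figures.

The CYP1A2 pathway (36% of clearance) is reduced to 0.1× activity: 0.36 × 0.1 = 0.036.
The remaining 64% of clearance is unaffected.
CL_new/CL_old = 0.036 + 0.64 = 0.676.
Css,avg = (dose rate)/CL, so holding Css fixed requires dose ∝ CL: 400 × 0.676 = 270 mg.

270 mg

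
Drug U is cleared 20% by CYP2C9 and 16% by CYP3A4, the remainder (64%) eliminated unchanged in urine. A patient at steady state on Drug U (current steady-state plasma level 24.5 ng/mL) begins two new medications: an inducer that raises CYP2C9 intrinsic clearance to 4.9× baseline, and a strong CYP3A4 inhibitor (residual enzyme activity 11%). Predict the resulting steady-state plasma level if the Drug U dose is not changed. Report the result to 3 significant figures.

The CYP2C9 pathway (20% of clearance) rises to 4.9× activity: 0.2 × 4.9 = 0.98.
The CYP3A4 pathway (16% of clearance) falls to 0.11× activity: 0.16 × 0.11 = 0.0176.
The remaining 64% of clearance is unaffected.
Relative clearance = 0.98 + 0.0176 + 0.64 = 1.6376.
Dividing the baseline by the relative clearance: 24.5 / 1.6376 = 15.0 ng/mL.

15.0 ng/mL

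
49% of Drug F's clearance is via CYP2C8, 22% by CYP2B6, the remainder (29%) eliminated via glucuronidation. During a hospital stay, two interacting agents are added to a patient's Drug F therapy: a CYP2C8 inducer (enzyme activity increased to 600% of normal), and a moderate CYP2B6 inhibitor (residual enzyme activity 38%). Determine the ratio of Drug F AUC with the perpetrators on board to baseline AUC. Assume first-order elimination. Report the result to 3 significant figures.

0.302

The CYP2C8 pathway (49% of clearance) is boosted to 6× activity: 0.49 × 6 = 2.94.
The CYP2B6 pathway (22% of clearance) falls to 0.38× activity: 0.22 × 0.38 = 0.0836.
Non-CYP routes (29%) are unchanged.
CL_new/CL_old = 2.94 + 0.0836 + 0.29 = 3.3136.
Because AUC varies inversely with clearance, the combined effect is 1 / 3.3136 = 0.302.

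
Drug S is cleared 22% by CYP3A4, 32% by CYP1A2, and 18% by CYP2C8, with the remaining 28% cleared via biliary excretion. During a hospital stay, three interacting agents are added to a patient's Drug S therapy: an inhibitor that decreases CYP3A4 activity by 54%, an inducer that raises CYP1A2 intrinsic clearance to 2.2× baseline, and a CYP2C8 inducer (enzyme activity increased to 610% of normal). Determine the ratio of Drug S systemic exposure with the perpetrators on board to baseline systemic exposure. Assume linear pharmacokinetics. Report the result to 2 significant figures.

0.46

The CYP3A4 pathway (22% of clearance) falls to 0.46× activity: 0.22 × 0.46 = 0.1012.
The CYP1A2 pathway (32% of clearance) is boosted to 2.2× activity: 0.32 × 2.2 = 0.704.
The CYP2C8 pathway (18% of clearance) rises to 6.1× activity: 0.18 × 6.1 = 1.098.
Non-CYP routes (28%) are unchanged.
New clearance relative to baseline: 0.1012 + 0.704 + 1.098 + 0.28 = 2.1832.
Systemic exposure ∝ 1/CL: fold-change = 1 / 2.1832 = 0.46.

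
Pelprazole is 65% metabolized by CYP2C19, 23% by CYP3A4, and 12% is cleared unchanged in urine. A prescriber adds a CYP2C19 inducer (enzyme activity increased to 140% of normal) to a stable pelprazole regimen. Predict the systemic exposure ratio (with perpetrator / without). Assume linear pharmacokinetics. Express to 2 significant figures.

The CYP2C19 pathway (65% of clearance) rises to 1.4× activity: 0.65 × 1.4 = 0.91.
CYP3A4 (23%) and the residual 12% are unaffected.
CL_new/CL_old = 0.91 + 0.23 + 0.12 = 1.26.
Systemic exposure is inversely proportional to clearance, so the fold-change is 1 / 1.26 = 0.79.

0.79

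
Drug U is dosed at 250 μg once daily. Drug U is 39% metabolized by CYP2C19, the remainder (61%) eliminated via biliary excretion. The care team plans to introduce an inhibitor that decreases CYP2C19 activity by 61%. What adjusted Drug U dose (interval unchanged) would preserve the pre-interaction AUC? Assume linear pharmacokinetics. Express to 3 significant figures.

The CYP2C19 pathway (39% of clearance) falls to 0.39× activity: 0.39 × 0.39 = 0.1521.
The remaining 61% of clearance is unaffected.
CL_new/CL_old = 0.1521 + 0.61 = 0.7621.
Exposure is unchanged when dose changes in proportion to clearance. New dose = 250 μg × 0.7621 = 191 μg.

191 μg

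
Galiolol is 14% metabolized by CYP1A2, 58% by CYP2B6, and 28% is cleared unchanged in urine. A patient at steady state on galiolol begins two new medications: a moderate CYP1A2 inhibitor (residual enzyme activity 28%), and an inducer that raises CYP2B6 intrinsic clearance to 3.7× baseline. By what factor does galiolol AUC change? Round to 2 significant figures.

The CYP1A2 pathway (14% of clearance) falls to 0.28× activity: 0.14 × 0.28 = 0.0392.
The CYP2B6 pathway (58% of clearance) increases to 3.7× activity: 0.58 × 3.7 = 2.146.
Non-CYP routes (28%) are unchanged.
CL_new/CL_old = 0.0392 + 2.146 + 0.28 = 2.4652.
AUC ∝ 1/CL: fold-change = 1 / 2.4652 = 0.41.

0.41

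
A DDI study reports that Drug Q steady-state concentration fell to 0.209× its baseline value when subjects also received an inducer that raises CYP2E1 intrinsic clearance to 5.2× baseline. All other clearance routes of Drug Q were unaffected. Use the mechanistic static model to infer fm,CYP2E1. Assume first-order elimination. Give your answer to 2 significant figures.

Let fm be the CYP2E1 fraction. New clearance relative to baseline = fm × 5.2 + (1 − fm).
Steady-state concentration ratio = 1 / (new CL fraction), so new CL fraction = 1 / 0.209 = 4.785.
fm × 5.2 + 1 − fm = 4.785  ⇒  fm × (5.2 − 1) = 3.785  ⇒  fm = 0.90.

0.90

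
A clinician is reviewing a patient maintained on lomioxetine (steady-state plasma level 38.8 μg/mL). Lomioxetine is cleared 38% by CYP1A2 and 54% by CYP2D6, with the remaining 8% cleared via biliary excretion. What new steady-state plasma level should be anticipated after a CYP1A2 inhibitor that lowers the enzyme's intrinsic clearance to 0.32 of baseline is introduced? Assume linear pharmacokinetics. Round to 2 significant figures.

The CYP1A2 pathway (38% of clearance) drops to 0.32× activity: 0.38 × 0.32 = 0.1216.
CYP2D6 (54%) and the residual 8% are unaffected.
New clearance relative to baseline: 0.1216 + 0.54 + 0.08 = 0.7416.
Steady-state plasma level ∝ 1/CL, so new value = 38.8 / 0.7416 = 52 μg/mL.

52 μg/mL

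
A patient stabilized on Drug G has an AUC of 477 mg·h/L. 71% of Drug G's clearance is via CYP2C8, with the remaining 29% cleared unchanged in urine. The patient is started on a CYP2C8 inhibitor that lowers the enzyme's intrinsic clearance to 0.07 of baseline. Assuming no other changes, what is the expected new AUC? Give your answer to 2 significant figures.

1.4 × 10³ mg·h/L

CYP2C8: 0.71 × 0.07 = 0.0497
Other: 0.29 (unchanged)
New clearance relative to baseline: 0.0497 + 0.29 = 0.3397.
With dosing unchanged, AUC scales as 1/CL: 477 / 0.3397 = 1.4 × 10³ mg·h/L.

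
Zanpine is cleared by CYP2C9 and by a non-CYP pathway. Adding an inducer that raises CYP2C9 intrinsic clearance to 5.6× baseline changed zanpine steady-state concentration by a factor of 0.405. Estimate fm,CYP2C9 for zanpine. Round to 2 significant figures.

CL'/CL = 1 / 0.405 = 2.469
5.6·fm + (1 − fm) = 2.469
fm = (2.469 − 1) / (5.6 − 1) = 0.32

0.32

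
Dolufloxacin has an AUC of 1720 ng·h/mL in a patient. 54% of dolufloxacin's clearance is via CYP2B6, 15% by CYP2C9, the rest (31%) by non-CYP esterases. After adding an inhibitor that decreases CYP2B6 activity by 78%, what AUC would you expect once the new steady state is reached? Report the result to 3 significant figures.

2.97 × 10³ ng·h/mL

The CYP2B6 pathway (54% of clearance) falls to 0.22× activity: 0.54 × 0.22 = 0.1188.
CYP2C9 (15%) and the residual 31% are unaffected.
CL_new/CL_old = 0.1188 + 0.15 + 0.31 = 0.5788.
New AUC = baseline ÷ relative clearance = 1720 / 0.5788 = 2.97 × 10³ ng·h/mL.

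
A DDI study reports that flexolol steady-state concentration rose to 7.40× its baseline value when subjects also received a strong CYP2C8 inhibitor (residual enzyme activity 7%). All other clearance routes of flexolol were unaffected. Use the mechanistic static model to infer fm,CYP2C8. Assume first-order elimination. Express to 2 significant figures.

0.93

Let x = fm,CYP2C8. Because steady-state concentration ∝ 1/CL, relative clearance fell to 1/7.40 = 0.1351.
Only the CYP2C8 route changed, so 0.1351 = x·0.07 + (1 − x), giving x = 0.93.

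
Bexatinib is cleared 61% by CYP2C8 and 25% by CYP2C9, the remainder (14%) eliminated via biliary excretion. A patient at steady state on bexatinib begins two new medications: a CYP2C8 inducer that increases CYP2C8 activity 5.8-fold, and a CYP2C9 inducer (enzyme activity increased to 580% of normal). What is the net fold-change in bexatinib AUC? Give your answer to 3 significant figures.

0.195

CYP2C8: 0.61 × 5.8 = 3.538
CYP2C9: 0.25 × 5.8 = 1.45
Other: 0.14 (unchanged)
New clearance relative to baseline: 3.538 + 1.45 + 0.14 = 5.128.
Net AUC ratio = 1 / 5.128 = 0.195.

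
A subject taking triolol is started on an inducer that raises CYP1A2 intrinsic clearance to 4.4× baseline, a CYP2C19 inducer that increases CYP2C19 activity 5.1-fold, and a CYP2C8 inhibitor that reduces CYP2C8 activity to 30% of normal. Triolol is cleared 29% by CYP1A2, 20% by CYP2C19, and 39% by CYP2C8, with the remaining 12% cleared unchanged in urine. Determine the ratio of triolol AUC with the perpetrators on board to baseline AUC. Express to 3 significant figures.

The CYP1A2 pathway (29% of clearance) increases to 4.4× activity: 0.29 × 4.4 = 1.276.
The CYP2C19 pathway (20% of clearance) is boosted to 5.1× activity: 0.2 × 5.1 = 1.02.
The CYP2C8 pathway (39% of clearance) drops to 0.3× activity: 0.39 × 0.3 = 0.117.
The remaining 12% of clearance is unaffected.
New clearance relative to baseline: 1.276 + 1.02 + 0.117 + 0.12 = 2.533.
Because AUC varies inversely with clearance, the combined effect is 1 / 2.533 = 0.395.

0.395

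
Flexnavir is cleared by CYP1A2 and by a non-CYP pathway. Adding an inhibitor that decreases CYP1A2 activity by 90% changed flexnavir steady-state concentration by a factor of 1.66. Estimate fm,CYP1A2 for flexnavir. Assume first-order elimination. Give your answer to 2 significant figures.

Let fm be the CYP1A2 fraction. New clearance relative to baseline = fm × 0.1 + (1 − fm).
Steady-state concentration ratio = 1 / (new CL fraction), so new CL fraction = 1 / 1.66 = 0.6024.
fm × 0.1 + 1 − fm = 0.6024  ⇒  fm × (0.1 − 1) = −0.3976  ⇒  fm = 0.44.

0.44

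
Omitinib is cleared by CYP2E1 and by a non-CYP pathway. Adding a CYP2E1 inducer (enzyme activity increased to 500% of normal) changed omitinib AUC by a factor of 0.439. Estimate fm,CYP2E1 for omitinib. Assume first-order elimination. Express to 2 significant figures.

Let fm be the CYP2E1 fraction. New clearance relative to baseline = fm × 5 + (1 − fm).
AUC ratio = 1 / (new CL fraction), so new CL fraction = 1 / 0.439 = 2.278.
fm × 5 + 1 − fm = 2.278  ⇒  fm × (5 − 1) = 1.278  ⇒  fm = 0.32.

0.32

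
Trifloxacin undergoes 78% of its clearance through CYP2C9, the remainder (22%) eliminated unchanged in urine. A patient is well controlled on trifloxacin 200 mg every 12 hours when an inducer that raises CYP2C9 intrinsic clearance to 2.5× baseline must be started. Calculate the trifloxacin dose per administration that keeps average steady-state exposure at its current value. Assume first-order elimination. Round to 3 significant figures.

CYP2C9: 0.78 × 2.5 = 1.95
Other: 0.22 (unchanged)
CL_new/CL_old = 1.95 + 0.22 = 2.17.
To maintain the same steady-state level, dose must scale with clearance: new dose = 200 × 2.17 = 434 mg.

434 mg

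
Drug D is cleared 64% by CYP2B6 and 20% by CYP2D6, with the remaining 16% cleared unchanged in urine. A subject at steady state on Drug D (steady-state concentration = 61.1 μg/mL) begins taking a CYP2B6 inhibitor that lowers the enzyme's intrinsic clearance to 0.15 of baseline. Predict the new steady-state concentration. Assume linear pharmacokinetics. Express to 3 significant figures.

134 μg/mL

The CYP2B6 pathway (64% of clearance) falls to 0.15× activity: 0.64 × 0.15 = 0.096.
CYP2D6 (20%) and the residual 16% are unaffected.
CL_new/CL_old = 0.096 + 0.2 + 0.16 = 0.456.
Steady-state concentration ∝ 1/CL, so new value = 61.1 / 0.456 = 134 μg/mL.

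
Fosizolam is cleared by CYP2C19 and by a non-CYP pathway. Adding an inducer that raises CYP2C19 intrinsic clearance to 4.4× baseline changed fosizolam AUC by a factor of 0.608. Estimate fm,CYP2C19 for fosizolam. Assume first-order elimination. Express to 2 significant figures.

Call the CYP2C19 fraction fm. After the interaction, CL_new/CL_old = fm × 4.4 + (1 − fm).
AUC ratio = 1 / (new CL fraction), so new CL fraction = 1 / 0.608 = 1.645.
fm × 4.4 + 1 − fm = 1.645  ⇒  fm × (4.4 − 1) = 0.6447  ⇒  fm = 0.19.

0.19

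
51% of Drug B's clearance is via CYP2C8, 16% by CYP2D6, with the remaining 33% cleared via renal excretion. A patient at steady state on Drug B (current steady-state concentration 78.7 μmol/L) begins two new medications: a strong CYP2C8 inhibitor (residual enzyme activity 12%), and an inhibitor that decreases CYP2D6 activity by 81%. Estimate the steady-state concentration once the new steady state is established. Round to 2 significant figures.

CYP2C8: 0.51 × 0.12 = 0.0612
CYP2D6: 0.16 × 0.19 = 0.0304
Other: 0.33 (unchanged)
New clearance relative to baseline: 0.0612 + 0.0304 + 0.33 = 0.4216.
Steady-state concentration ∝ 1/CL: new value = 78.7 / 0.4216 = 1.9 × 10² μmol/L.

1.9 × 10² μmol/L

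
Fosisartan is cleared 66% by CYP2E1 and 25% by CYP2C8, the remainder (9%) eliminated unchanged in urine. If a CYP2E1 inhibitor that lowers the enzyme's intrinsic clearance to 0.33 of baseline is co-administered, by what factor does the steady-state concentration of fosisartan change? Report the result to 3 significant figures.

1.79

The CYP2E1 pathway (66% of clearance) drops to 0.33× activity: 0.66 × 0.33 = 0.2178.
CYP2C8 (25%) and the residual 9% are unaffected.
Relative clearance = 0.2178 + 0.25 + 0.09 = 0.5578.
Steady-state concentration is inversely proportional to clearance, so the fold-change is 1 / 0.5578 = 1.79.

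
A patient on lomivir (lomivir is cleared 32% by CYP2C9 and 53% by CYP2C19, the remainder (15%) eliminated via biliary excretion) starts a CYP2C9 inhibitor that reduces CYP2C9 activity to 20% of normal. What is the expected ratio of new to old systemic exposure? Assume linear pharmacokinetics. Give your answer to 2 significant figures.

1.3

CYP2C9: 0.32 × 0.2 = 0.064
CYP2C19: 0.53 (unchanged)
Other: 0.15 (unchanged)
CL_new/CL_old = 0.064 + 0.53 + 0.15 = 0.744.
Systemic exposure is inversely proportional to clearance, so the fold-change is 1 / 0.744 = 1.3.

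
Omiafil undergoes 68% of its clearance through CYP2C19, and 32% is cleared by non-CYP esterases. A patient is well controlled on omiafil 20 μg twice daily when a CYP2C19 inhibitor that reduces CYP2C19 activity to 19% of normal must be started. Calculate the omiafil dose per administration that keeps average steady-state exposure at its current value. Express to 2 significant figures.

9.0 μg

The CYP2C19 pathway (68% of clearance) falls to 0.19× activity: 0.68 × 0.19 = 0.1292.
Non-CYP routes (32%) are unchanged.
New clearance relative to baseline: 0.1292 + 0.32 = 0.4492.
Css,avg = (dose rate)/CL, so holding Css fixed requires dose ∝ CL: 20 × 0.4492 = 9.0 μg.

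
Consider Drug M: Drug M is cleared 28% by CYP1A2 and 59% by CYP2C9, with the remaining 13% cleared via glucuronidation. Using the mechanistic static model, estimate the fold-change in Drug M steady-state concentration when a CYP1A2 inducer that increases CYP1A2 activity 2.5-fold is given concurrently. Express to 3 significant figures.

The CYP1A2 pathway (28% of clearance) increases to 2.5× activity: 0.28 × 2.5 = 0.7.
CYP2C9 (59%) and the residual 13% are unaffected.
New clearance relative to baseline: 0.7 + 0.59 + 0.13 = 1.42.
Since steady-state concentration ∝ 1/CL, the ratio is 1 / 1.42 = 0.704.

0.704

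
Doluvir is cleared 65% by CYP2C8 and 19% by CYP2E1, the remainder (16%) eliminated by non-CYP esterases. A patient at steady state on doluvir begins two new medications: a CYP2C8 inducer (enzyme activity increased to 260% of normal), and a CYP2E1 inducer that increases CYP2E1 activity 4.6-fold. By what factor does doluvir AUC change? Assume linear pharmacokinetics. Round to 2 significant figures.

0.37

The CYP2C8 pathway (65% of clearance) is boosted to 2.6× activity: 0.65 × 2.6 = 1.69.
The CYP2E1 pathway (19% of clearance) is boosted to 4.6× activity: 0.19 × 4.6 = 0.874.
The remaining 16% of clearance is unaffected.
New clearance relative to baseline: 1.69 + 0.874 + 0.16 = 2.724.
Because AUC varies inversely with clearance, the combined effect is 1 / 2.724 = 0.37.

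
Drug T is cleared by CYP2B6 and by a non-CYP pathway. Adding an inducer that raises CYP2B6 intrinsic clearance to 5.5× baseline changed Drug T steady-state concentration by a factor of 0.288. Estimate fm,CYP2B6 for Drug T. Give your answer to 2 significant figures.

Let x = fm,CYP2B6. Because steady-state concentration ∝ 1/CL, relative clearance rose to 1/0.288 = 3.472.
Only the CYP2B6 route changed, so 3.472 = x·5.5 + (1 − x), giving x = 0.55.

0.55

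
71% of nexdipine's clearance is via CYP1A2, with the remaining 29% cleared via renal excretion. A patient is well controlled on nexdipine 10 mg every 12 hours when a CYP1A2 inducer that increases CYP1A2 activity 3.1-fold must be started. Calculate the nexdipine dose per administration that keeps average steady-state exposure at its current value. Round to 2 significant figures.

25 mg

CYP1A2: 0.71 × 3.1 = 2.201
Other: 0.29 (unchanged)
Relative clearance = 2.201 + 0.29 = 2.491.
To maintain the same steady-state level, dose must scale with clearance: new dose = 10 × 2.491 = 25 mg.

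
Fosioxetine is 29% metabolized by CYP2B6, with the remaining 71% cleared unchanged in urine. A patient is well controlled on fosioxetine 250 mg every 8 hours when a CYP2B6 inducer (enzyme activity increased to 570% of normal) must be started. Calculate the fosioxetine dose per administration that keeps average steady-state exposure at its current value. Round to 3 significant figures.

CYP2B6: 0.29 × 5.7 = 1.653
Other: 0.71 (unchanged)
CL_new/CL_old = 1.653 + 0.71 = 2.363.
Css,avg = (dose rate)/CL, so holding Css fixed requires dose ∝ CL: 250 × 2.363 = 591 mg.

591 mg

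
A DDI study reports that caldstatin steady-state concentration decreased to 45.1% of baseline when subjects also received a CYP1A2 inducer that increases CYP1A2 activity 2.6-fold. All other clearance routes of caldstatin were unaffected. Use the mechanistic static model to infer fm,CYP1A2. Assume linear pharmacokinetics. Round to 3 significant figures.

Call the CYP1A2 fraction fm. After the interaction, CL_new/CL_old = fm × 2.6 + (1 − fm).
Steady-state concentration ratio = 1 / (new CL fraction), so new CL fraction = 1 / 0.451 = 2.217.
fm × 2.6 + 1 − fm = 2.217  ⇒  fm × (2.6 − 1) = 1.217  ⇒  fm = 0.761.

0.761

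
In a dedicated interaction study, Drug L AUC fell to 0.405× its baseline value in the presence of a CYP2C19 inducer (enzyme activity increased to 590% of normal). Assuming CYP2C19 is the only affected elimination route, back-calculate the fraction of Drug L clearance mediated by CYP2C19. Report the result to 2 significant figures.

0.30

CL'/CL = 1 / 0.405 = 2.469
5.9·fm + (1 − fm) = 2.469
fm = (2.469 − 1) / (5.9 − 1) = 0.30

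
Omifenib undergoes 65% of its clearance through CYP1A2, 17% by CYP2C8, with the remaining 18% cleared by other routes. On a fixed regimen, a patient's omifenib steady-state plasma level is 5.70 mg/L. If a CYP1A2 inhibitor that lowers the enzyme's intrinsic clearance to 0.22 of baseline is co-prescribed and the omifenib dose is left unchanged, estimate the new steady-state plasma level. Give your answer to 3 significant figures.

11.6 mg/L

The CYP1A2 pathway (65% of clearance) is reduced to 0.22× activity: 0.65 × 0.22 = 0.143.
CYP2C8 (17%) and the residual 18% are unaffected.
New clearance relative to baseline: 0.143 + 0.17 + 0.18 = 0.493.
With dosing unchanged, steady-state plasma level scales as 1/CL: 5.70 / 0.493 = 11.6 mg/L.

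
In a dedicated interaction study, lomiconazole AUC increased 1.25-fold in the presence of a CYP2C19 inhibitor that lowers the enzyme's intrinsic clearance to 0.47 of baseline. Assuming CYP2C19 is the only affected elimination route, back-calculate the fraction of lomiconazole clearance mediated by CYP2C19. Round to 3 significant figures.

Write x for the fraction cleared via CYP2C19. The observed AUC change means clearance fell to 1/1.25 = 0.8 of baseline.
Only the CYP2C19 route changed, so 0.8 = x·0.47 + (1 − x), giving x = 0.377.

0.377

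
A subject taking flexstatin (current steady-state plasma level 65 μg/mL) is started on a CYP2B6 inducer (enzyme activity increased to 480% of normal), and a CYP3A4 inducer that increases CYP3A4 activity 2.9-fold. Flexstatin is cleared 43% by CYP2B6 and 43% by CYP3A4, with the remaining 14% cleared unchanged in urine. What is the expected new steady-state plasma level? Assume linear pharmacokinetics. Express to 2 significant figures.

19 μg/mL

The CYP2B6 pathway (43% of clearance) rises to 4.8× activity: 0.43 × 4.8 = 2.064.
The CYP3A4 pathway (43% of clearance) increases to 2.9× activity: 0.43 × 2.9 = 1.247.
Non-CYP routes (14%) are unchanged.
Relative clearance = 2.064 + 1.247 + 0.14 = 3.451.
Dividing the baseline by the relative clearance: 65 / 3.451 = 19 μg/mL.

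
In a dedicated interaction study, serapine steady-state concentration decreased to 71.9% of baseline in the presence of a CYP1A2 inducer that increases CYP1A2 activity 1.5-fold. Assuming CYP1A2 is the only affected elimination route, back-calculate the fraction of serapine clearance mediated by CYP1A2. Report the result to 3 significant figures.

CL'/CL = 1 / 0.719 = 1.391
1.5·fm + (1 − fm) = 1.391
fm = (1.391 − 1) / (1.5 − 1) = 0.782

0.782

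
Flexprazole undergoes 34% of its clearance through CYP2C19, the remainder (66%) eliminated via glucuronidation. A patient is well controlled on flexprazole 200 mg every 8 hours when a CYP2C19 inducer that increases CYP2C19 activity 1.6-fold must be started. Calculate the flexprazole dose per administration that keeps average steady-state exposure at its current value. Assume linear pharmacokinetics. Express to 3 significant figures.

241 mg

The CYP2C19 pathway (34% of clearance) is boosted to 1.6× activity: 0.34 × 1.6 = 0.544.
The remaining 66% of clearance is unaffected.
Relative clearance = 0.544 + 0.66 = 1.204.
Exposure is unchanged when dose changes in proportion to clearance. New dose = 200 mg × 1.204 = 241 mg.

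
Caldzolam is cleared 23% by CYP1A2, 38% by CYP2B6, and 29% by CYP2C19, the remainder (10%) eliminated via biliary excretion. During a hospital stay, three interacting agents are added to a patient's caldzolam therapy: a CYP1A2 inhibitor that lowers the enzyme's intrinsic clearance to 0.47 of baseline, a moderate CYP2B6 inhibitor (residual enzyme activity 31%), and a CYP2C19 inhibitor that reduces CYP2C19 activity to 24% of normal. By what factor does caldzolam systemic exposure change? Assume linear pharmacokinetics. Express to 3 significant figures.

The CYP1A2 pathway (23% of clearance) drops to 0.47× activity: 0.23 × 0.47 = 0.1081.
The CYP2B6 pathway (38% of clearance) falls to 0.31× activity: 0.38 × 0.31 = 0.1178.
The CYP2C19 pathway (29% of clearance) drops to 0.24× activity: 0.29 × 0.24 = 0.0696.
The remaining 10% of clearance is unaffected.
CL_new/CL_old = 0.1081 + 0.1178 + 0.0696 + 0.1 = 0.3955.
Because systemic exposure varies inversely with clearance, the combined effect is 1 / 0.3955 = 2.53.

2.53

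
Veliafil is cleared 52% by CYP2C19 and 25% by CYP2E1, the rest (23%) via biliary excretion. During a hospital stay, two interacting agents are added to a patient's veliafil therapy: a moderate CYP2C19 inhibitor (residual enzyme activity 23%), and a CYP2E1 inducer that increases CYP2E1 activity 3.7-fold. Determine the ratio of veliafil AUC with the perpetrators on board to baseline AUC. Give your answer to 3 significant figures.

The CYP2C19 pathway (52% of clearance) is reduced to 0.23× activity: 0.52 × 0.23 = 0.1196.
The CYP2E1 pathway (25% of clearance) increases to 3.7× activity: 0.25 × 3.7 = 0.925.
The remaining 23% of clearance is unaffected.
Relative clearance = 0.1196 + 0.925 + 0.23 = 1.2746.
Net AUC ratio = 1 / 1.2746 = 0.785.

0.785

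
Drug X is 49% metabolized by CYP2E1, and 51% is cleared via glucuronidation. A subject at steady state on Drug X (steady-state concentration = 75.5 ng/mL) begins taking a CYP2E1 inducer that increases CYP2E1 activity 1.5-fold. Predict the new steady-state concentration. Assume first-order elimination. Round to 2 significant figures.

61 ng/mL

The CYP2E1 pathway (49% of clearance) increases to 1.5× activity: 0.49 × 1.5 = 0.735.
Non-CYP routes (51%) are unchanged.
CL_new/CL_old = 0.735 + 0.51 = 1.245.
New steady-state concentration = baseline ÷ relative clearance = 75.5 / 1.245 = 61 ng/mL.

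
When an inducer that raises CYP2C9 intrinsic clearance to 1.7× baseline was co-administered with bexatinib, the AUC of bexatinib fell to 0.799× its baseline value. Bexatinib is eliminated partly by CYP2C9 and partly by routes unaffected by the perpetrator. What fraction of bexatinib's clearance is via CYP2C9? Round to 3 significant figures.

Write x for the fraction cleared via CYP2C9. The observed AUC change means clearance rose to 1/0.799 = 1.252 of baseline.
Only the CYP2C9 route changed, so 1.252 = x·1.7 + (1 − x), giving x = 0.359.

0.359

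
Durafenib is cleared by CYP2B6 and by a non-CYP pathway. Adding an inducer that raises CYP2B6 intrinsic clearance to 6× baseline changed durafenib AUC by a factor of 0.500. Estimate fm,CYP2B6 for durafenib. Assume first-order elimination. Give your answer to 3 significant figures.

Let x = fm,CYP2B6. Because AUC ∝ 1/CL, relative clearance rose to 1/0.500 = 2.
Only the CYP2B6 route changed, so 2 = x·6 + (1 − x), giving x = 0.200.

0.200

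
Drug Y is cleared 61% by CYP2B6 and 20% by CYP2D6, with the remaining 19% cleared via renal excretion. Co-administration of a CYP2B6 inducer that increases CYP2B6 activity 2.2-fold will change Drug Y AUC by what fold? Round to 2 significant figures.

The CYP2B6 pathway (61% of clearance) increases to 2.2× activity: 0.61 × 2.2 = 1.342.
CYP2D6 (20%) and the residual 19% are unaffected.
Relative clearance = 1.342 + 0.2 + 0.19 = 1.732.
AUC is inversely proportional to clearance, so the fold-change is 1 / 1.732 = 0.58.

0.58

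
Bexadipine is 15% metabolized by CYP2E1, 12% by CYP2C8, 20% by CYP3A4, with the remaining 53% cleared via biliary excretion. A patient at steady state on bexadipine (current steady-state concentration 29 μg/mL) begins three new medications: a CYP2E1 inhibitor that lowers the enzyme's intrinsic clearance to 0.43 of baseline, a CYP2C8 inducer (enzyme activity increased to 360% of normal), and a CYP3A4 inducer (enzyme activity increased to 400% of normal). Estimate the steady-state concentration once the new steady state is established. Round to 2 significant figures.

The CYP2E1 pathway (15% of clearance) drops to 0.43× activity: 0.15 × 0.43 = 0.0645.
The CYP2C8 pathway (12% of clearance) is boosted to 3.6× activity: 0.12 × 3.6 = 0.432.
The CYP3A4 pathway (20% of clearance) rises to 4× activity: 0.2 × 4 = 0.8.
The remaining 53% of clearance is unaffected.
CL_new/CL_old = 0.0645 + 0.432 + 0.8 + 0.53 = 1.8265.
Steady-state concentration ∝ 1/CL: new value = 29 / 1.8265 = 16 μg/mL.

16 μg/mL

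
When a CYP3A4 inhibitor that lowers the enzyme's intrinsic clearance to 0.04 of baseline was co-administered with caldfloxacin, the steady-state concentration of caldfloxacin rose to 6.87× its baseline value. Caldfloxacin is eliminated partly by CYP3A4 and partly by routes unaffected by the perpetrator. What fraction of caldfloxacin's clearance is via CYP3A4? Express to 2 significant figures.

0.89

Write x for the fraction cleared via CYP3A4. The observed steady-state concentration change means clearance fell to 1/6.87 = 0.1456 of baseline.
Only the CYP3A4 route changed, so 0.1456 = x·0.04 + (1 − x), giving x = 0.89.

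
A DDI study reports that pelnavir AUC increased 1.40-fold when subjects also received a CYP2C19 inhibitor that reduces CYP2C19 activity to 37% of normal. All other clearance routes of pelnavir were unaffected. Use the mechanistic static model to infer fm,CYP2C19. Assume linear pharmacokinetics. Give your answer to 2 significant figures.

0.45

Write x for the fraction cleared via CYP2C19. The observed AUC change means clearance fell to 1/1.40 = 0.7143 of baseline.
Only the CYP2C19 route changed, so 0.7143 = x·0.37 + (1 − x), giving x = 0.45.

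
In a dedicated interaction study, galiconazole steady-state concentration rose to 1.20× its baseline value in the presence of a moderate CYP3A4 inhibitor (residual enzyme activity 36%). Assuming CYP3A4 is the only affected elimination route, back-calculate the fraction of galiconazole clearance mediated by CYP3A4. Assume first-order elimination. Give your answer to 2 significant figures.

0.26

Call the CYP3A4 fraction fm. After the interaction, CL_new/CL_old = fm × 0.36 + (1 − fm).
Steady-state concentration ratio = 1 / (new CL fraction), so new CL fraction = 1 / 1.20 = 0.8333.
fm × 0.36 + 1 − fm = 0.8333  ⇒  fm × (0.36 − 1) = −0.1667  ⇒  fm = 0.26.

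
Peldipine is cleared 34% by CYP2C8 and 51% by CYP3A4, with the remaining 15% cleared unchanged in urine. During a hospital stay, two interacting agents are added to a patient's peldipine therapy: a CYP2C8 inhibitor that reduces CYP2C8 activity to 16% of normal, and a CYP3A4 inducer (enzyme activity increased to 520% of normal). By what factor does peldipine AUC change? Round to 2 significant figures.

CYP2C8: 0.34 × 0.16 = 0.0544
CYP3A4: 0.51 × 5.2 = 2.652
Other: 0.15 (unchanged)
New clearance relative to baseline: 0.0544 + 2.652 + 0.15 = 2.8564.
AUC ∝ 1/CL: fold-change = 1 / 2.8564 = 0.35.

0.35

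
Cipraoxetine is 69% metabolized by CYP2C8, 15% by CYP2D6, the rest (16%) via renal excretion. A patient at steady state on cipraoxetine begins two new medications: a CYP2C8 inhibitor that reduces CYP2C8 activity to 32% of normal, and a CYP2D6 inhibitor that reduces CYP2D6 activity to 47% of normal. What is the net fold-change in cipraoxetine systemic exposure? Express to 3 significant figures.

2.22

The CYP2C8 pathway (69% of clearance) falls to 0.32× activity: 0.69 × 0.32 = 0.2208.
The CYP2D6 pathway (15% of clearance) is reduced to 0.47× activity: 0.15 × 0.47 = 0.0705.
The remaining 16% of clearance is unaffected.
CL_new/CL_old = 0.2208 + 0.0705 + 0.16 = 0.4513.
Because systemic exposure varies inversely with clearance, the combined effect is 1 / 0.4513 = 2.22.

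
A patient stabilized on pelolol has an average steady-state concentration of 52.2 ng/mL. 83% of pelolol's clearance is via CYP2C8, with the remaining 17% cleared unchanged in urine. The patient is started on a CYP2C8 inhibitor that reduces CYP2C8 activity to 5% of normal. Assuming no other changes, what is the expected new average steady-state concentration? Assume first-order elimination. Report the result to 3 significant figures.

The CYP2C8 pathway (83% of clearance) is reduced to 0.05× activity: 0.83 × 0.05 = 0.0415.
The remaining 17% of clearance is unaffected.
New clearance relative to baseline: 0.0415 + 0.17 = 0.2115.
With dosing unchanged, average steady-state concentration scales as 1/CL: 52.2 / 0.2115 = 247 ng/mL.

247 ng/mL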